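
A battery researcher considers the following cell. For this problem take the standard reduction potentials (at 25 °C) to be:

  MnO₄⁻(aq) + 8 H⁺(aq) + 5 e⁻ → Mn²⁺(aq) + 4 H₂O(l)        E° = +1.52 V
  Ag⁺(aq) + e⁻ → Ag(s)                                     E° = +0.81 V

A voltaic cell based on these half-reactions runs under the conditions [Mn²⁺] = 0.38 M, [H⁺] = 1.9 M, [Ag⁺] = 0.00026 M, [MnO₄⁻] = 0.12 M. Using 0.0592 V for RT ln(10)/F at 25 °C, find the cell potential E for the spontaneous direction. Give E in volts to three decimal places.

MnO₄⁻/Mn²⁺ is the cathode (higher E°), Ag⁺/Ag the anode: E°cell = +1.52 − (+0.81) = +0.71 V, n = 5.
Overall: MnO₄⁻(aq) + 8 H⁺(aq) + 5 Ag(s) → Mn²⁺(aq) + 4 H₂O(l) + 5 Ag⁺(aq)
Q = [Mn²⁺]·[Ag⁺]^5 / ([MnO₄⁻]·[H⁺]^8); log Q = -19.655.
E = E° − (0.0592/n) log Q = +0.71 − (0.0592/5)(-19.655) = +0.943 V.

+0.943 V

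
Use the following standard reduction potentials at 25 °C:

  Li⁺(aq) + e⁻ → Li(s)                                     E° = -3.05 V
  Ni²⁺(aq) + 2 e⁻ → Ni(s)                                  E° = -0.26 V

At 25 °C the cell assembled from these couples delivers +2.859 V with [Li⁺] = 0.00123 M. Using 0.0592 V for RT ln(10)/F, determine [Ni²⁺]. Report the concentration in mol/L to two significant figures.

0.00032 M

Ni²⁺/Ni is the cathode, Li⁺/Li the anode: E°cell = +2.79 V, n = 2.
Overall reaction: Ni²⁺(aq) + 2 Li(s) → Ni(s) + 2 Li⁺(aq); Q = [Li⁺]^2/[Ni²⁺]^1.
From E = E° − (0.0592/n) log Q: log Q = (E° − E)·n/0.0592 = (+2.79 − (+2.859))·2/0.0592 = -2.3311.
So 1·log[Ni²⁺] = 2·log(0.00123) − log Q = -5.8202 − (-2.3311) = -3.4891; [Ni²⁺] = 10^(-3.4891) ≈ 0.00032 M.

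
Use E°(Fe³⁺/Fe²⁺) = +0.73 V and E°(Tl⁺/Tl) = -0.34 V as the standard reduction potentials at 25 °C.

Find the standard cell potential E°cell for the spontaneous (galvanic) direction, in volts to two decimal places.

The Fe³⁺/Fe²⁺ couple has the higher reduction potential, so it is the cathode; Tl⁺/Tl is oxidised at the anode.
E°cell = E°(cathode) − E°(anode) = (+0.73) − (-0.34) = +1.07 V.
Since E°cell > 0, the reaction is spontaneous under standard conditions.

+1.07 V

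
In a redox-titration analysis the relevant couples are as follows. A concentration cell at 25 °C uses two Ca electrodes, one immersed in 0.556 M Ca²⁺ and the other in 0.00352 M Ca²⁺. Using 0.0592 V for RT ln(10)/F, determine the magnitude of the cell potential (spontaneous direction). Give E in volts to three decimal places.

For a concentration cell E°cell = 0. The 0.556 M side is the cathode (reduction is favoured where [Ca²⁺] is higher).
With n = 2, E = −(0.0592/2) log([Ca²⁺]ₐₙ/[Ca²⁺]꜀ₐₜ) = −(0.0592/2) log(0.00352/0.556) = −(0.0592/2)(-2.199) = +0.065 V.

+0.065 V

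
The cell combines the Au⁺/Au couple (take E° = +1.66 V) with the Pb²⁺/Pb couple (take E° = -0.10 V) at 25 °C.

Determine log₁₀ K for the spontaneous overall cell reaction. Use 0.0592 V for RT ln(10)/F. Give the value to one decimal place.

59.5

Cathode: Au⁺/Au; anode: Pb²⁺/Pb. E°cell = +1.76 V, n = 2.
log K = nE°cell / 0.0592 = (2)(+1.76) / 0.0592 = 59.5.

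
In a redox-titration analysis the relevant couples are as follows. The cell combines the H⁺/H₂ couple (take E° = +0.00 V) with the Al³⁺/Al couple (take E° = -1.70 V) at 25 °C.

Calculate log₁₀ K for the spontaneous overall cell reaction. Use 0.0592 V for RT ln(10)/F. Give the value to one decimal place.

Cathode: H⁺/H₂; anode: Al³⁺/Al. E°cell = +1.70 V, n = 6.
log K = nE°cell / 0.0592 = (6)(+1.70) / 0.0592 = 172.3.

172.3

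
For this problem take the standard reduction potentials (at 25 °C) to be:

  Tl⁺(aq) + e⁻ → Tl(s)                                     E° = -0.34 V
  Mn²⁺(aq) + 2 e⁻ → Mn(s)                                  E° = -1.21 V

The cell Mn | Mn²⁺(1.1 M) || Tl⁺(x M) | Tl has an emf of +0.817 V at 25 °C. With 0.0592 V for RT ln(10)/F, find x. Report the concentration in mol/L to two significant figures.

0.13 M

Tl⁺/Tl is the cathode, Mn²⁺/Mn the anode: E°cell = +0.87 V, n = 2.
Overall reaction: 2 Tl⁺(aq) + Mn(s) → 2 Tl(s) + Mn²⁺(aq); Q = [Mn²⁺]^1/[Tl⁺]^2.
From E = E° − (0.0592/n) log Q: log Q = (E° − E)·n/0.0592 = (+0.87 − (+0.817))·2/0.0592 = 1.7905.
So 2·log[Tl⁺] = 1·log(1.1) − log Q = 0.0414 − (1.7905) = -1.7491; log[Tl⁺] = -1.7491 / 2 = -0.8746; [Tl⁺] = 10^(-0.8746) ≈ 0.13 M.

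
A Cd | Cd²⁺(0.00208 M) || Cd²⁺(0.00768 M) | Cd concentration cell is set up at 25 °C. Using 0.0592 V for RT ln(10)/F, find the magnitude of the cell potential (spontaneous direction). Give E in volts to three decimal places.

+0.017 V

For a concentration cell E°cell = 0. The 0.00768 M side is the cathode (reduction is favoured where [Cd²⁺] is higher).
With n = 2, E = −(0.0592/2) log([Cd²⁺]ₐₙ/[Cd²⁺]꜀ₐₜ) = −(0.0592/2) log(0.00208/0.00768) = −(0.0592/2)(-0.567) = +0.017 V.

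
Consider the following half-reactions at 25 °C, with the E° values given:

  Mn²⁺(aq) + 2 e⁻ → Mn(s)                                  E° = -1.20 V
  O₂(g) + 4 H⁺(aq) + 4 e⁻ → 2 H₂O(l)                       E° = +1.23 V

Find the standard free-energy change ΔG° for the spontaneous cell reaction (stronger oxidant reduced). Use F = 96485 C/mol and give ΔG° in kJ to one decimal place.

-937.8 kJ

O₂/H₂O (E° = +1.23 V) is the cathode; Mn²⁺/Mn (E° = -1.20 V) is the anode, so E°cell = +2.43 V.
Balancing electrons gives n = 4 (lcm of 4 and 2).
ΔG° = −nFE° = −(4)(96485)(+2.43) = -937,834 J = -937.8 kJ.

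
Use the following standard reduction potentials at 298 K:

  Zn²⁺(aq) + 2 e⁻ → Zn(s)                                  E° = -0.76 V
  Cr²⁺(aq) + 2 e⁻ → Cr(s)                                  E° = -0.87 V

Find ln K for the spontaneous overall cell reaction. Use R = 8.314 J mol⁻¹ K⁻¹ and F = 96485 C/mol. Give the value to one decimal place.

Cathode: Zn²⁺/Zn; anode: Cr²⁺/Cr. E°cell = (-0.76) − (-0.87) = +0.11 V, with n = 2.
ΔG° = −nFE° = −RT ln K, so ln K = nFE°/(RT) = (2)(96485)(+0.11) / ((8.314)(298)) = 8.568.

8.6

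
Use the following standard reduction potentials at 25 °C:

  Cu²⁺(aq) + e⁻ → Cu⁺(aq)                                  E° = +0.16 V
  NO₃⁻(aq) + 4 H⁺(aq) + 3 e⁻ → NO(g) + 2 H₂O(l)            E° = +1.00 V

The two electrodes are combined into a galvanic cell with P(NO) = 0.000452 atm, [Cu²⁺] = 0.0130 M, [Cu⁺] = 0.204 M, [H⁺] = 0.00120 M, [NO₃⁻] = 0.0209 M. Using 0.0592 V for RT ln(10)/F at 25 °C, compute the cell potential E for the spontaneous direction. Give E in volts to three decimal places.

+0.713 V

NO₃⁻/NO is the cathode (higher E°), Cu²⁺/Cu⁺ the anode: E°cell = +1.00 − (+0.16) = +0.84 V, n = 3.
Overall: NO₃⁻(aq) + 4 H⁺(aq) + 3 Cu⁺(aq) → NO(g) + 2 H₂O(l) + 3 Cu²⁺(aq)
Q = P(NO)·[Cu²⁺]^3 / ([NO₃⁻]·[H⁺]^4·[Cu⁺]^3); log Q = 6.431.
E = E° − (0.0592/n) log Q = +0.84 − (0.0592/3)(6.431) = +0.713 V.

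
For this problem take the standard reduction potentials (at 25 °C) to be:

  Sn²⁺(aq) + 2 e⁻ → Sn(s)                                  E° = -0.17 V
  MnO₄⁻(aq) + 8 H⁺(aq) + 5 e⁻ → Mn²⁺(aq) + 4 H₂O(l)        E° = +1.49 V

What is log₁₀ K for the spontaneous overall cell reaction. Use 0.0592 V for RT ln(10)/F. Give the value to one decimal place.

Cathode: MnO₄⁻/Mn²⁺; anode: Sn²⁺/Sn. E°cell = +1.66 V, n = 10.
log K = nE°cell / 0.0592 = (10)(+1.66) / 0.0592 = 280.4.

280.4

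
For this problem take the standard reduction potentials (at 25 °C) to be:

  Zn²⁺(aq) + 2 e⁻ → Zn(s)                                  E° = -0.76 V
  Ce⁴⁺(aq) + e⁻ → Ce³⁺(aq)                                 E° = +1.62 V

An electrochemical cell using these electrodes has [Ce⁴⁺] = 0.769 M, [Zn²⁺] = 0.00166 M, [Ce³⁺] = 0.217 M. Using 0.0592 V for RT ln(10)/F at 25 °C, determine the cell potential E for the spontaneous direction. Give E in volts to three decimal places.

+2.495 V

Ce⁴⁺/Ce³⁺ is the cathode (higher E°), Zn²⁺/Zn the anode: E°cell = +1.62 − (-0.76) = +2.38 V, n = 2.
Overall: 2 Ce⁴⁺(aq) + Zn(s) → 2 Ce³⁺(aq) + Zn²⁺(aq)
Q = [Ce³⁺]^2·[Zn²⁺] / ([Ce⁴⁺]^2); log Q = -3.879.
E = E° − (0.0592/n) log Q = +2.38 − (0.0592/2)(-3.879) = +2.495 V.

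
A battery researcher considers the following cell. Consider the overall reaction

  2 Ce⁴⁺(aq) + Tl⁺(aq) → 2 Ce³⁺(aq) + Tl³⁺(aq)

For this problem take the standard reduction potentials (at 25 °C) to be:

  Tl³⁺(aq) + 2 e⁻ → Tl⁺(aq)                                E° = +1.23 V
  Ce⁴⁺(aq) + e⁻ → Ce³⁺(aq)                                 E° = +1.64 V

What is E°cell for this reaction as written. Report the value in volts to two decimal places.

The Ce⁴⁺/Ce³⁺ couple has the higher reduction potential, so it is the cathode; Tl³⁺/Tl⁺ is oxidised at the anode.
E°cell = E°(cathode) − E°(anode) = (+1.64) − (+1.23) = +0.41 V.

+0.41 V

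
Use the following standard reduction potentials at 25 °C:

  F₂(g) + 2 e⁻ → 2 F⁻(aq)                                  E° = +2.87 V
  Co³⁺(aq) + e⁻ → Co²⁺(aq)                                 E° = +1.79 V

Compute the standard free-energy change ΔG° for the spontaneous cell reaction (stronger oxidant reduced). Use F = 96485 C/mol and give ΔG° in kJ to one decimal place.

-208.4 kJ

F₂/F⁻ (E° = +2.87 V) is the cathode; Co³⁺/Co²⁺ (E° = +1.79 V) is the anode, so E°cell = +1.08 V.
Balancing electrons gives n = 2 (lcm of 2 and 1).
ΔG° = −nFE° = −(2)(96485)(+1.08) = -208,408 J = -208.4 kJ.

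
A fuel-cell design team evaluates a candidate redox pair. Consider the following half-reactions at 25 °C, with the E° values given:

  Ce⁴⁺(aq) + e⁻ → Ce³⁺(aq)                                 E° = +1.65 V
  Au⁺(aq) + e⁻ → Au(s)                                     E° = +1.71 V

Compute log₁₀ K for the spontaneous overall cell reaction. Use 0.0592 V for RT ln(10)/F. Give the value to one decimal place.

1.0

Cathode: Au⁺/Au; anode: Ce⁴⁺/Ce³⁺. E°cell = +0.06 V, n = 1.
log K = nE°cell / 0.0592 = (1)(+0.06) / 0.0592 = 1.0.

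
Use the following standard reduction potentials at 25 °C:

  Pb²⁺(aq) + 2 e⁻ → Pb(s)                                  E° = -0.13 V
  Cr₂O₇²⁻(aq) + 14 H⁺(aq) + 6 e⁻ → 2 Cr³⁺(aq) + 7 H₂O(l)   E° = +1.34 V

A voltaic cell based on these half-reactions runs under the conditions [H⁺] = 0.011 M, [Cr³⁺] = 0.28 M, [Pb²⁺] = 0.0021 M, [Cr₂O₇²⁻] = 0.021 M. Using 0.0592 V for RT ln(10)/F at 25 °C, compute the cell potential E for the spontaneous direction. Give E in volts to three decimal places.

+1.273 V

Cr₂O₇²⁻/Cr³⁺ is the cathode (higher E°), Pb²⁺/Pb the anode: E°cell = +1.34 − (-0.13) = +1.47 V, n = 6.
Overall: Cr₂O₇²⁻(aq) + 14 H⁺(aq) + 3 Pb(s) → 2 Cr³⁺(aq) + 7 H₂O(l) + 3 Pb²⁺(aq)
Q = [Cr³⁺]^2·[Pb²⁺]^3 / ([Cr₂O₇²⁻]·[H⁺]^14); log Q = 19.959.
E = E° − (0.0592/n) log Q = +1.47 − (0.0592/6)(19.959) = +1.273 V.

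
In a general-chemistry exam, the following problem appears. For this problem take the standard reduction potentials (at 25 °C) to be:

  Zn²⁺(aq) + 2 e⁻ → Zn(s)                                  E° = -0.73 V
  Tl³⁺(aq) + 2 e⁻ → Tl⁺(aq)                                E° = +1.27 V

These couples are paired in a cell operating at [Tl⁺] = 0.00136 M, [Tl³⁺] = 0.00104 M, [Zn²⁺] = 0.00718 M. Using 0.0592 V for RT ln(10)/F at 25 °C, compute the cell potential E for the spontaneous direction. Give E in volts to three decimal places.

+2.060 V

Tl³⁺/Tl⁺ is the cathode (higher E°), Zn²⁺/Zn the anode: E°cell = +1.27 − (-0.73) = +2.00 V, n = 2.
Overall: Tl³⁺(aq) + Zn(s) → Tl⁺(aq) + Zn²⁺(aq)
Q = [Tl⁺]·[Zn²⁺] / ([Tl³⁺]); log Q = -2.027.
E = E° − (0.0592/n) log Q = +2.00 − (0.0592/2)(-2.027) = +2.060 V.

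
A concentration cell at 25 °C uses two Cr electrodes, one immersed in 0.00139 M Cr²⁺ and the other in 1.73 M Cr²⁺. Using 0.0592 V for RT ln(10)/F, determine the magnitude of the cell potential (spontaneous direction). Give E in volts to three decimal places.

+0.092 V

For a concentration cell E°cell = 0. The 1.73 M side is the cathode (reduction is favoured where [Cr²⁺] is higher).
With n = 2, E = −(0.0592/2) log([Cr²⁺]ₐₙ/[Cr²⁺]꜀ₐₜ) = −(0.0592/2) log(0.00139/1.73) = −(0.0592/2)(-3.095) = +0.092 V.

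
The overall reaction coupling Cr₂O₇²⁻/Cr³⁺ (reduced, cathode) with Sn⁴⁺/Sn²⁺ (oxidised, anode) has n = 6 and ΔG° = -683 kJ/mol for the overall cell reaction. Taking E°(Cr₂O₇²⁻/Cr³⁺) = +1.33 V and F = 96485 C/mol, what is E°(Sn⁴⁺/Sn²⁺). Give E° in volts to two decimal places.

+0.15 V

E°cell = −ΔG°/(nF) = −(-683×10³)/((6)(96485)) = +1.180 V.
Since Cr₂O₇²⁻/Cr³⁺ is the cathode and Sn⁴⁺/Sn²⁺ the anode, E°cell = E°(Cr₂O₇²⁻/Cr³⁺) − E°(Sn⁴⁺/Sn²⁺).
So E°(Sn⁴⁺/Sn²⁺) = E°(Cr₂O₇²⁻/Cr³⁺) − E°cell = (+1.33) − (+1.180) = +0.15 V.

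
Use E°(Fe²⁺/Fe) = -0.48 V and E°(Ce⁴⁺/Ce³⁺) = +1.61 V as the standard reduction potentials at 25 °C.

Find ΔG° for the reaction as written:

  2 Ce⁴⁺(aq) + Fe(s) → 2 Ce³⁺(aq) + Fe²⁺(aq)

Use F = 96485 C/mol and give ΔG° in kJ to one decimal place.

-403.3 kJ

As written, Ce⁴⁺/Ce³⁺ is reduced (cathode) and Fe²⁺/Fe is oxidised (anode), so E°cell = (+1.61) − (-0.48) = +2.09 V.
Balancing electrons gives n = 2.
ΔG° = −nFE° = −(2)(96485)(+2.09) = -403,307 J = -403.3 kJ.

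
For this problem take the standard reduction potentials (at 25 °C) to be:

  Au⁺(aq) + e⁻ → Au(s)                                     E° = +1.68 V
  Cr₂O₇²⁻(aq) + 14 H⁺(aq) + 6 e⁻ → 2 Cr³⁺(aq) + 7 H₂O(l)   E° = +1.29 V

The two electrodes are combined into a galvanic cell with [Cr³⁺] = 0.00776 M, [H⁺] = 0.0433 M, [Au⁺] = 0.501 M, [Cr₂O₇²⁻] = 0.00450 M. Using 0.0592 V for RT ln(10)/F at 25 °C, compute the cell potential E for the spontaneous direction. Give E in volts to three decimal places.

+0.542 V

Au⁺/Au is the cathode (higher E°), Cr₂O₇²⁻/Cr³⁺ the anode: E°cell = +1.68 − (+1.29) = +0.39 V, n = 6.
Overall: 6 Au⁺(aq) + 2 Cr³⁺(aq) + 7 H₂O(l) → 6 Au(s) + Cr₂O₇²⁻(aq) + 14 H⁺(aq)
Q = [Cr₂O₇²⁻]·[H⁺]^14 / ([Au⁺]^6·[Cr³⁺]^2); log Q = -15.415.
E = E° − (0.0592/n) log Q = +0.39 − (0.0592/6)(-15.415) = +0.542 V.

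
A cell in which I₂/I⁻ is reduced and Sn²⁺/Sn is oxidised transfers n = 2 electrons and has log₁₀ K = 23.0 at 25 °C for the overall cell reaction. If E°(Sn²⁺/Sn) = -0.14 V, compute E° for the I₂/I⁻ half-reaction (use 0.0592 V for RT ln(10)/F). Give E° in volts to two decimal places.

E°cell = (0.0592/n)·log K = (0.0592/2)(23.0) = +0.681 V.
Since I₂/I⁻ is the cathode and Sn²⁺/Sn the anode, E°cell = E°(I₂/I⁻) − E°(Sn²⁺/Sn).
So E°(I₂/I⁻) = E°cell + E°(Sn²⁺/Sn) = +0.681 + (-0.14) = +0.54 V.

+0.54 V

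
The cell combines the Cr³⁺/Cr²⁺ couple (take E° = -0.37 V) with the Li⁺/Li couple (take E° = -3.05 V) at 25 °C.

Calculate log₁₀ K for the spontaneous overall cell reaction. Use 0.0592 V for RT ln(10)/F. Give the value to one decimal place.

45.3

Cathode: Cr³⁺/Cr²⁺; anode: Li⁺/Li. E°cell = +2.68 V, n = 1.
log K = nE°cell / 0.0592 = (1)(+2.68) / 0.0592 = 45.3.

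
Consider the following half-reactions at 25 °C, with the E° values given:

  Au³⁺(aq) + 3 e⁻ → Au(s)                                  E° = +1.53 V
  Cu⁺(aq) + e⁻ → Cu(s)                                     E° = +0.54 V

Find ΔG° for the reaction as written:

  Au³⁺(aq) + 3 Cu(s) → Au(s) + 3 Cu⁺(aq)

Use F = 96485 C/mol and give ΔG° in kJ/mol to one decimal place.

-286.6 kJ/mol

As written, Au³⁺/Au is reduced (cathode) and Cu⁺/Cu is oxidised (anode), so E°cell = (+1.53) − (+0.54) = +0.99 V.
Balancing electrons gives n = 3.
ΔG° = −nFE° = −(3)(96485)(+0.99) = -286,560 J = -286.6 kJ/mol.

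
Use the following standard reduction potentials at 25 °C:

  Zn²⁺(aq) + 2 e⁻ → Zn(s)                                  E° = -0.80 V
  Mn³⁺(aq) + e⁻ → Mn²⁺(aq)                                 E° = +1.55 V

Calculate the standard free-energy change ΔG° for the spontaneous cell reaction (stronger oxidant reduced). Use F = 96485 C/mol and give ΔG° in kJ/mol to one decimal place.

-453.5 kJ/mol

Mn³⁺/Mn²⁺ (E° = +1.55 V) is the cathode; Zn²⁺/Zn (E° = -0.80 V) is the anode, so E°cell = +2.35 V.
Balancing electrons gives n = 2 (lcm of 1 and 2).
ΔG° = −nFE° = −(2)(96485)(+2.35) = -453,480 J = -453.5 kJ/mol.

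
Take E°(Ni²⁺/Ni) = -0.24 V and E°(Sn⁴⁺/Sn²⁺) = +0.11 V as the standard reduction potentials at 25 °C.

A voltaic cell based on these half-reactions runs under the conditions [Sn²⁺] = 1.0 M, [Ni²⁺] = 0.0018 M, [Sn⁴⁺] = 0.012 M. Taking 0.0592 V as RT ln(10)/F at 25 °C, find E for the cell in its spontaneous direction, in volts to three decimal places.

Sn⁴⁺/Sn²⁺ is the cathode (higher E°), Ni²⁺/Ni the anode: E°cell = +0.11 − (-0.24) = +0.35 V, n = 2.
Overall: Sn⁴⁺(aq) + Ni(s) → Sn²⁺(aq) + Ni²⁺(aq)
Q = [Sn²⁺]·[Ni²⁺] / ([Sn⁴⁺]); log Q = -0.824.
E = E° − (0.0592/n) log Q = +0.35 − (0.0592/2)(-0.824) = +0.374 V.

+0.374 V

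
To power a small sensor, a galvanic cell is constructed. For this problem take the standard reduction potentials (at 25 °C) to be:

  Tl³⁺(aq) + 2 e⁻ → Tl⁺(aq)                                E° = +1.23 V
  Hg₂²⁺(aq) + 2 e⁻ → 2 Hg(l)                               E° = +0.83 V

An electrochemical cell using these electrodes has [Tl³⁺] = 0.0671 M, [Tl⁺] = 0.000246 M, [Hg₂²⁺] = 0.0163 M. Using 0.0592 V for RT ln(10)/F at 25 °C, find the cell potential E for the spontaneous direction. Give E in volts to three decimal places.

Tl³⁺/Tl⁺ is the cathode (higher E°), Hg₂²⁺/Hg the anode: E°cell = +1.23 − (+0.83) = +0.40 V, n = 2.
Overall: Tl³⁺(aq) + 2 Hg(l) → Tl⁺(aq) + Hg₂²⁺(aq)
Q = [Tl⁺]·[Hg₂²⁺] / ([Tl³⁺]); log Q = -4.224.
E = E° − (0.0592/n) log Q = +0.40 − (0.0592/2)(-4.224) = +0.525 V.

+0.525 V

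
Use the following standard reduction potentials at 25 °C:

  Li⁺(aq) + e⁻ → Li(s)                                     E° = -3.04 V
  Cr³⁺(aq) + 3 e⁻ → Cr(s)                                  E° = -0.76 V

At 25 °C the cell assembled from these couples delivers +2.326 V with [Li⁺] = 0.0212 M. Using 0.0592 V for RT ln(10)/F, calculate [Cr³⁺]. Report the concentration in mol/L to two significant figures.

Cr³⁺/Cr is the cathode, Li⁺/Li the anode: E°cell = +2.28 V, n = 3.
Overall reaction: Cr³⁺(aq) + 3 Li(s) → Cr(s) + 3 Li⁺(aq); Q = [Li⁺]^3/[Cr³⁺]^1.
From E = E° − (0.0592/n) log Q: log Q = (E° − E)·n/0.0592 = (+2.28 − (+2.326))·3/0.0592 = -2.3311.
So 1·log[Cr³⁺] = 3·log(0.0212) − log Q = -5.0210 − (-2.3311) = -2.6899; [Cr³⁺] = 10^(-2.6899) ≈ 0.0020 M.

0.0020 M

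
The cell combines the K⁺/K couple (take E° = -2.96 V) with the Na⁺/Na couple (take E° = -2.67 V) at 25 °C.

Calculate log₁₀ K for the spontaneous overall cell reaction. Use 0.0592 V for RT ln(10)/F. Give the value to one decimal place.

4.9

Cathode: Na⁺/Na; anode: K⁺/K. E°cell = +0.29 V, n = 1.
log K = nE°cell / 0.0592 = (1)(+0.29) / 0.0592 = 4.9.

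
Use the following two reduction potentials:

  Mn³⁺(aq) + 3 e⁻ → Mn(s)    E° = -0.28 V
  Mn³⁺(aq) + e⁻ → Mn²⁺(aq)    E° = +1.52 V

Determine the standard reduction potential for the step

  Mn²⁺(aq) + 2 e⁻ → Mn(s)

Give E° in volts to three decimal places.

-1.180 V

Sequential free energies add, so n₃E°₃ = n₁E°₁ + n₂E°₂.
With n₃ = 3, and the known step contributing 1×(+1.52) V, the unknown satisfies 2·E° = 3×(-0.28) − 1×(+1.52) = -2.360.
E° = -2.360 / 2 = -1.180 V.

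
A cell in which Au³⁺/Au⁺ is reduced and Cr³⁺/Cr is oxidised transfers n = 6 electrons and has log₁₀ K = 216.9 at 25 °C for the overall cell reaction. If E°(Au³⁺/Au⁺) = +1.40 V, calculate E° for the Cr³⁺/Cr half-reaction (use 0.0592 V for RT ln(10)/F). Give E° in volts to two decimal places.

-0.74 V

E°cell = (0.0592/n)·log K = (0.0592/6)(216.9) = +2.140 V.
Since Au³⁺/Au⁺ is the cathode and Cr³⁺/Cr the anode, E°cell = E°(Au³⁺/Au⁺) − E°(Cr³⁺/Cr).
So E°(Cr³⁺/Cr) = E°(Au³⁺/Au⁺) − E°cell = (+1.40) − (+2.140) = -0.74 V.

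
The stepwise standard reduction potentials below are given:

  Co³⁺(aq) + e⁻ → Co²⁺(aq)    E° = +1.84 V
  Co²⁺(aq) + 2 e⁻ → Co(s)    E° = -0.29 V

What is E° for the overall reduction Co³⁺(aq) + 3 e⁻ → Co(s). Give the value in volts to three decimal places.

Since ΔG° = −nFE° is additive over sequential reductions, n₃E°₃ = n₁E°₁ + n₂E°₂.
E°₃ = (1×+1.84 + 2×-0.29) / 3 = (+1.260) / 3 = +0.420 V.

+0.420 V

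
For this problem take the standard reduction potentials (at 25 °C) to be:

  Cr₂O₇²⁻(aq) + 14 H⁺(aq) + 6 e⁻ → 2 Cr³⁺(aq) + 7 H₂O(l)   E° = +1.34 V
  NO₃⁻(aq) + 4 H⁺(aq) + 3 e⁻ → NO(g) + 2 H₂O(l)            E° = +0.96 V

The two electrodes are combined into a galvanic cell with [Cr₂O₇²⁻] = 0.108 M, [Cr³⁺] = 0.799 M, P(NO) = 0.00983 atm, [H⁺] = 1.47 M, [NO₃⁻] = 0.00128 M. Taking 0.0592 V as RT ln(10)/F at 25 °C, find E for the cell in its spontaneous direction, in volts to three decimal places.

Cr₂O₇²⁻/Cr³⁺ is the cathode (higher E°), NO₃⁻/NO the anode: E°cell = +1.34 − (+0.96) = +0.38 V, n = 6.
Overall: Cr₂O₇²⁻(aq) + 6 H⁺(aq) + 2 NO(g) → 2 Cr³⁺(aq) + 3 H₂O(l) + 2 NO₃⁻(aq)
Q = [Cr³⁺]^2·[NO₃⁻]^2 / ([Cr₂O₇²⁻]·[H⁺]^6·P(NO)^2); log Q = -2.003.
E = E° − (0.0592/n) log Q = +0.38 − (0.0592/6)(-2.003) = +0.400 V.

+0.400 V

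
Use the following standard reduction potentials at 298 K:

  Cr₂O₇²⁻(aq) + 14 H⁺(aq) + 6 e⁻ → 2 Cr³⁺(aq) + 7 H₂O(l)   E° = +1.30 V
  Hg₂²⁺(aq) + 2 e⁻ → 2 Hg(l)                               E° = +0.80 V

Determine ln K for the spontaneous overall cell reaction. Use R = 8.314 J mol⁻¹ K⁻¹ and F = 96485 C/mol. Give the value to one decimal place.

116.8

Cathode: Cr₂O₇²⁻/Cr³⁺; anode: Hg₂²⁺/Hg. E°cell = (+1.30) − (+0.80) = +0.50 V, with n = 6.
ΔG° = −nFE° = −RT ln K, so ln K = nFE°/(RT) = (6)(96485)(+0.50) / ((8.314)(298)) = 116.830.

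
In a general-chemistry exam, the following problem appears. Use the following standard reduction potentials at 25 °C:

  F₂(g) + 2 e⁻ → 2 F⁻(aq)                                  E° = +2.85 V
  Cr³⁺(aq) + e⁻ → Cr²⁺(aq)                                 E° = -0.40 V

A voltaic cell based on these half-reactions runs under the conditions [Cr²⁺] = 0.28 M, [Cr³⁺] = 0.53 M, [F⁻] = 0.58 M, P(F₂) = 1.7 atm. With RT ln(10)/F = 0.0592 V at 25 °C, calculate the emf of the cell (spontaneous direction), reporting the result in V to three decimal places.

+3.254 V

F₂/F⁻ is the cathode (higher E°), Cr³⁺/Cr²⁺ the anode: E°cell = +2.85 − (-0.40) = +3.25 V, n = 2.
Overall: F₂(g) + 2 Cr²⁺(aq) → 2 F⁻(aq) + 2 Cr³⁺(aq)
Q = [F⁻]^2·[Cr³⁺]^2 / (P(F₂)·[Cr²⁺]^2); log Q = -0.149.
E = E° − (0.0592/n) log Q = +3.25 − (0.0592/2)(-0.149) = +3.254 V.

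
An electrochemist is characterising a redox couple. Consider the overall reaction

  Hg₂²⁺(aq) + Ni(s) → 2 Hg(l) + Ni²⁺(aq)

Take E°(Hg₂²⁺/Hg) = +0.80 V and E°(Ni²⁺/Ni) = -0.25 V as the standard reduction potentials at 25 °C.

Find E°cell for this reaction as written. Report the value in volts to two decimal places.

The Hg₂²⁺/Hg couple has the higher reduction potential, so it is the cathode; Ni²⁺/Ni is oxidised at the anode.
E°cell = E°(cathode) − E°(anode) = (+0.80) − (-0.25) = +1.05 V.
Since E°cell > 0, the reaction is spontaneous under standard conditions.

+1.05 V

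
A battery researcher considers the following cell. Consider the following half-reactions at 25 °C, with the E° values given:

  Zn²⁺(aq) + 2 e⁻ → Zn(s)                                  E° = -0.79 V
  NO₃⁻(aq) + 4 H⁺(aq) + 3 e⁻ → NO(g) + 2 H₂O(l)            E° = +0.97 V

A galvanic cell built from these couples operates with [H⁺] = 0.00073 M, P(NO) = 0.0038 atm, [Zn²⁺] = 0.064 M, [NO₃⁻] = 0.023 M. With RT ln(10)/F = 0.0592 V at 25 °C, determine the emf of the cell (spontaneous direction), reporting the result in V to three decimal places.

+1.563 V

NO₃⁻/NO is the cathode (higher E°), Zn²⁺/Zn the anode: E°cell = +0.97 − (-0.79) = +1.76 V, n = 6.
Overall: 2 NO₃⁻(aq) + 8 H⁺(aq) + 3 Zn(s) → 2 NO(g) + 4 H₂O(l) + 3 Zn²⁺(aq)
Q = P(NO)^2·[Zn²⁺]^3 / ([NO₃⁻]^2·[H⁺]^8); log Q = 19.948.
E = E° − (0.0592/n) log Q = +1.76 − (0.0592/6)(19.948) = +1.563 V.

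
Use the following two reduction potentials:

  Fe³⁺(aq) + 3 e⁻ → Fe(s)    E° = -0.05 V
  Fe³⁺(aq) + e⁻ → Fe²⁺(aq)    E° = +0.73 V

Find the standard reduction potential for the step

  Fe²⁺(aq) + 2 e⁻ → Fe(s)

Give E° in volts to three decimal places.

-0.440 V

Sequential free energies add, so n₃E°₃ = n₁E°₁ + n₂E°₂.
With n₃ = 3, and the known step contributing 1×(+0.73) V, the unknown satisfies 2·E° = 3×(-0.05) − 1×(+0.73) = -0.880.
E° = -0.880 / 2 = -0.440 V.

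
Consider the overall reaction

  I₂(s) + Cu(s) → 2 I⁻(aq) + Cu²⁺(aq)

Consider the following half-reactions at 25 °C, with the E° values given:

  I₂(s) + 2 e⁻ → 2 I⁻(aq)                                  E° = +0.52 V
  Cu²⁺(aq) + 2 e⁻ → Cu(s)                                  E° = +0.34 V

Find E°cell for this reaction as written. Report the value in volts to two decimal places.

The I₂/I⁻ couple has the higher reduction potential, so it is the cathode; Cu²⁺/Cu is oxidised at the anode.
E°cell = E°(cathode) − E°(anode) = (+0.52) − (+0.34) = +0.18 V.

+0.18 V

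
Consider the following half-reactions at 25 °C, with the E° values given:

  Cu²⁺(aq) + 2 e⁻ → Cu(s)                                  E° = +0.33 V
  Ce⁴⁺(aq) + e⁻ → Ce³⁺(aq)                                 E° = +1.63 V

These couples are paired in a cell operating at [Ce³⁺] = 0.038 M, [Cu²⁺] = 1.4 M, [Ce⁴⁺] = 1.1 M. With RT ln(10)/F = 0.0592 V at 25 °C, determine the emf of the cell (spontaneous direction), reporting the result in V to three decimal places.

+1.382 V

Ce⁴⁺/Ce³⁺ is the cathode (higher E°), Cu²⁺/Cu the anode: E°cell = +1.63 − (+0.33) = +1.30 V, n = 2.
Overall: 2 Ce⁴⁺(aq) + Cu(s) → 2 Ce³⁺(aq) + Cu²⁺(aq)
Q = [Ce³⁺]^2·[Cu²⁺] / ([Ce⁴⁺]^2); log Q = -2.777.
E = E° − (0.0592/n) log Q = +1.30 − (0.0592/2)(-2.777) = +1.382 V.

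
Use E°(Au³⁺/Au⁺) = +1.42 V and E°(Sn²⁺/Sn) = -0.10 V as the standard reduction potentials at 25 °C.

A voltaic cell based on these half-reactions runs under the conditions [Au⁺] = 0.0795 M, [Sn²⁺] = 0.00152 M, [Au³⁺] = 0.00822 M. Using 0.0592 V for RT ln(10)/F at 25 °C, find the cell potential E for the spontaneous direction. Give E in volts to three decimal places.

Au³⁺/Au⁺ is the cathode (higher E°), Sn²⁺/Sn the anode: E°cell = +1.42 − (-0.10) = +1.52 V, n = 2.
Overall: Au³⁺(aq) + Sn(s) → Au⁺(aq) + Sn²⁺(aq)
Q = [Au⁺]·[Sn²⁺] / ([Au³⁺]); log Q = -1.833.
E = E° − (0.0592/n) log Q = +1.52 − (0.0592/2)(-1.833) = +1.574 V.

+1.574 V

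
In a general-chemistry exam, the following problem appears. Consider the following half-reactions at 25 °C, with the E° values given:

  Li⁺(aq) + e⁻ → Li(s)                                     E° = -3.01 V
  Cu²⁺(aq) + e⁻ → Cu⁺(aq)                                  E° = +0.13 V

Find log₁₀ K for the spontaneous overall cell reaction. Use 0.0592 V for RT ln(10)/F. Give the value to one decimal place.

53.0

Cathode: Cu²⁺/Cu⁺; anode: Li⁺/Li. E°cell = +3.14 V, n = 1.
log K = nE°cell / 0.0592 = (1)(+3.14) / 0.0592 = 53.0.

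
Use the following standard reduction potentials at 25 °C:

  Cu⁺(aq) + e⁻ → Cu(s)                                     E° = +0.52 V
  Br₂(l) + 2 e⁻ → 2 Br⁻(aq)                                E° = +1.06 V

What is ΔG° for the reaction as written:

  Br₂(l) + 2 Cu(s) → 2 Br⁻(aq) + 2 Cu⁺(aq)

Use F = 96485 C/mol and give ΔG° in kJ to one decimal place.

As written, Br₂/Br⁻ is reduced (cathode) and Cu⁺/Cu is oxidised (anode), so E°cell = (+1.06) − (+0.52) = +0.54 V.
Balancing electrons gives n = 2.
ΔG° = −nFE° = −(2)(96485)(+0.54) = -104,204 J = -104.2 kJ.

-104.2 kJ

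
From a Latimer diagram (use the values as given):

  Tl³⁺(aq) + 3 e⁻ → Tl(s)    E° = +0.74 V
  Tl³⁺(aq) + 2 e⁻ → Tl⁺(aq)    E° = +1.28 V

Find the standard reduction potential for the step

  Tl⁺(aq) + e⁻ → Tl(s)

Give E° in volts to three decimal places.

-0.340 V

Sequential free energies add, so n₃E°₃ = n₁E°₁ + n₂E°₂.
With n₃ = 3, and the known step contributing 2×(+1.28) V, the unknown satisfies 1·E° = 3×(+0.74) − 2×(+1.28) = -0.340.
E° = -0.340 / 1 = -0.340 V.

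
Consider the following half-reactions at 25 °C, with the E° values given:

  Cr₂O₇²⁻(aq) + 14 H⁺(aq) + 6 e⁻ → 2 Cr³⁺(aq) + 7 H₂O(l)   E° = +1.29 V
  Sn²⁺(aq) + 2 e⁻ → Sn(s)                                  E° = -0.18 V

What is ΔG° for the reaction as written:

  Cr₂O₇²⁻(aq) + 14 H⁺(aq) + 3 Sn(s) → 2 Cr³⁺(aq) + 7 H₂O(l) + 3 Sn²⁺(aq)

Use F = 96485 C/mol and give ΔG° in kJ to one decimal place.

As written, Cr₂O₇²⁻/Cr³⁺ is reduced (cathode) and Sn²⁺/Sn is oxidised (anode), so E°cell = (+1.29) − (-0.18) = +1.47 V.
Balancing electrons gives n = 6.
ΔG° = −nFE° = −(6)(96485)(+1.47) = -850,998 J = -851.0 kJ.

-851.0 kJ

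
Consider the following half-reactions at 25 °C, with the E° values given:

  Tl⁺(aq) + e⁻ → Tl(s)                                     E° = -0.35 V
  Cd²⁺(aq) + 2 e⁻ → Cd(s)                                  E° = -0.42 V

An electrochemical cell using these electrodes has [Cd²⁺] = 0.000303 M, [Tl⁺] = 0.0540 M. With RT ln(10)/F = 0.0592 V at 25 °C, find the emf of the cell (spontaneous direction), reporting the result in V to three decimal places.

Tl⁺/Tl is the cathode (higher E°), Cd²⁺/Cd the anode: E°cell = -0.35 − (-0.42) = +0.07 V, n = 2.
Overall: 2 Tl⁺(aq) + Cd(s) → 2 Tl(s) + Cd²⁺(aq)
Q = [Cd²⁺] / ([Tl⁺]^2); log Q = -0.983.
E = E° − (0.0592/n) log Q = +0.07 − (0.0592/2)(-0.983) = +0.099 V.

+0.099 V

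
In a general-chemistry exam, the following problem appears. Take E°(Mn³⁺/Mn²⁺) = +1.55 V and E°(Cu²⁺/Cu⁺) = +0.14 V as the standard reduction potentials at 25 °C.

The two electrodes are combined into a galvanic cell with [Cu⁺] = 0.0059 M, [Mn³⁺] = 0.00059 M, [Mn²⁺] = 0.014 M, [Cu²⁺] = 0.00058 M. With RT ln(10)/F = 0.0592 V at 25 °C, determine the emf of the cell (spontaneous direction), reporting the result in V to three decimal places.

Mn³⁺/Mn²⁺ is the cathode (higher E°), Cu²⁺/Cu⁺ the anode: E°cell = +1.55 − (+0.14) = +1.41 V, n = 1.
Overall: Mn³⁺(aq) + Cu⁺(aq) → Mn²⁺(aq) + Cu²⁺(aq)
Q = [Mn²⁺]·[Cu²⁺] / ([Mn³⁺]·[Cu⁺]); log Q = 0.368.
E = E° − (0.0592/n) log Q = +1.41 − (0.0592/1)(0.368) = +1.388 V.

+1.388 V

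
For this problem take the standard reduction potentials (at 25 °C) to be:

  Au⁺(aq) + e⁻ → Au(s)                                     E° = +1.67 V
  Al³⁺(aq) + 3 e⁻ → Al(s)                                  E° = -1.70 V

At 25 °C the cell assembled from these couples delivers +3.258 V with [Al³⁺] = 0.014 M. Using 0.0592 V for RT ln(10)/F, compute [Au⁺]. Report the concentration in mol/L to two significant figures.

0.0031 M

Au⁺/Au is the cathode, Al³⁺/Al the anode: E°cell = +3.37 V, n = 3.
Overall reaction: 3 Au⁺(aq) + Al(s) → 3 Au(s) + Al³⁺(aq); Q = [Al³⁺]^1/[Au⁺]^3.
From E = E° − (0.0592/n) log Q: log Q = (E° − E)·n/0.0592 = (+3.37 − (+3.258))·3/0.0592 = 5.6757.
So 3·log[Au⁺] = 1·log(0.014) − log Q = -1.8539 − (5.6757) = -7.5296; log[Au⁺] = -7.5296 / 3 = -2.5099; [Au⁺] = 10^(-2.5099) ≈ 0.0031 M.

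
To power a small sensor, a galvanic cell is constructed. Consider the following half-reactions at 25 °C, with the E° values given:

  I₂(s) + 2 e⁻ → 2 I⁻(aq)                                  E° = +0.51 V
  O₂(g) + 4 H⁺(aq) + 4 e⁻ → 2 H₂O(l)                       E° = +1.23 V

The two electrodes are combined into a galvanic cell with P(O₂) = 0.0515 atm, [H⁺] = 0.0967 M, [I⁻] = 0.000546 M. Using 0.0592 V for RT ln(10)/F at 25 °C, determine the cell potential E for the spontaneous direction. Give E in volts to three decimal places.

+0.448 V

O₂/H₂O is the cathode (higher E°), I₂/I⁻ the anode: E°cell = +1.23 − (+0.51) = +0.72 V, n = 4.
Overall: O₂(g) + 4 H⁺(aq) + 4 I⁻(aq) → 2 H₂O(l) + 2 I₂(s)
Q = 1 / (P(O₂)·[H⁺]^4·[I⁻]^4); log Q = 18.398.
E = E° − (0.0592/n) log Q = +0.72 − (0.0592/4)(18.398) = +0.448 V.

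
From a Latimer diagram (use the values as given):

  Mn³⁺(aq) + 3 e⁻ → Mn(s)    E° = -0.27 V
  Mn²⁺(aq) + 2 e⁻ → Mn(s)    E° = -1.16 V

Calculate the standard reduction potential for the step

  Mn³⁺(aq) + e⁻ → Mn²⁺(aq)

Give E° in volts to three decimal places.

+1.510 V

Sequential free energies add, so n₃E°₃ = n₁E°₁ + n₂E°₂.
With n₃ = 3, and the known step contributing 2×(-1.16) V, the unknown satisfies 1·E° = 3×(-0.27) − 2×(-1.16) = +1.510.
E° = +1.510 / 1 = +1.510 V.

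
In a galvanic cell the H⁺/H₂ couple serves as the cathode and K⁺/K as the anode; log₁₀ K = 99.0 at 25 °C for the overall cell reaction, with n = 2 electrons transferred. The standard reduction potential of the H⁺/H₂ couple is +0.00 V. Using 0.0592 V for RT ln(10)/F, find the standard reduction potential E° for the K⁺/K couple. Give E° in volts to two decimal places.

-2.93 V

E°cell = (0.0592/n)·log K = (0.0592/2)(99.0) = +2.930 V.
Since H⁺/H₂ is the cathode and K⁺/K the anode, E°cell = E°(H⁺/H₂) − E°(K⁺/K).
So E°(K⁺/K) = E°(H⁺/H₂) − E°cell = (+0.00) − (+2.930) = -2.93 V.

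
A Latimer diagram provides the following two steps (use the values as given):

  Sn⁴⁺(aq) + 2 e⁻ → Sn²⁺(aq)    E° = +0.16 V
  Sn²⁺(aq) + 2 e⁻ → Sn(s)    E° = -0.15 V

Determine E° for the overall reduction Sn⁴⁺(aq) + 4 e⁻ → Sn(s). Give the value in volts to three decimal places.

+0.005 V

Adding the free-energy changes (−nFE°) of the two steps gives −n₃FE°₃ = −n₁FE°₁ − n₂FE°₂.
E°₃ = (2×+0.16 + 2×-0.15) / 4 = (+0.020) / 4 = +0.005 V.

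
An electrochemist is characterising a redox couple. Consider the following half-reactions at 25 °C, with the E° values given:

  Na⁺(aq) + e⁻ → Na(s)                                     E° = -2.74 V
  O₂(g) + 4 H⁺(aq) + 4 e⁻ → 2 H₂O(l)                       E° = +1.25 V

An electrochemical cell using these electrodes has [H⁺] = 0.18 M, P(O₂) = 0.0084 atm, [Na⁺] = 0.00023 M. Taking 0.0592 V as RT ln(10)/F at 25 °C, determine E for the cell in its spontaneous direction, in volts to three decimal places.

O₂/H₂O is the cathode (higher E°), Na⁺/Na the anode: E°cell = +1.25 − (-2.74) = +3.99 V, n = 4.
Overall: O₂(g) + 4 H⁺(aq) + 4 Na(s) → 2 H₂O(l) + 4 Na⁺(aq)
Q = [Na⁺]^4 / (P(O₂)·[H⁺]^4); log Q = -9.498.
E = E° − (0.0592/n) log Q = +3.99 − (0.0592/4)(-9.498) = +4.131 V.

+4.131 V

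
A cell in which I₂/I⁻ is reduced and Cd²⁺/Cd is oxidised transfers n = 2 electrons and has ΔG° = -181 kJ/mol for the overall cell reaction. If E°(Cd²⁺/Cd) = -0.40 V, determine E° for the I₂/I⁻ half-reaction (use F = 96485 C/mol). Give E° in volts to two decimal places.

+0.54 V

E°cell = −ΔG°/(nF) = −(-181×10³)/((2)(96485)) = +0.938 V.
Since I₂/I⁻ is the cathode and Cd²⁺/Cd the anode, E°cell = E°(I₂/I⁻) − E°(Cd²⁺/Cd).
So E°(I₂/I⁻) = E°cell + E°(Cd²⁺/Cd) = +0.938 + (-0.40) = +0.54 V.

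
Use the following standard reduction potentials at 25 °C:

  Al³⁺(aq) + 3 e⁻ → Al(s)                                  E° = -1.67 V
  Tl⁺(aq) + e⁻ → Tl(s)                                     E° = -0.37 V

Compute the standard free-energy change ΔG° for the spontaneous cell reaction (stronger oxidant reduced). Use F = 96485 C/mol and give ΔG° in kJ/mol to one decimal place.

Tl⁺/Tl (E° = -0.37 V) is the cathode; Al³⁺/Al (E° = -1.67 V) is the anode, so E°cell = +1.30 V.
Balancing electrons gives n = 3 (lcm of 1 and 3).
ΔG° = −nFE° = −(3)(96485)(+1.30) = -376,292 J = -376.3 kJ/mol.

-376.3 kJ/mol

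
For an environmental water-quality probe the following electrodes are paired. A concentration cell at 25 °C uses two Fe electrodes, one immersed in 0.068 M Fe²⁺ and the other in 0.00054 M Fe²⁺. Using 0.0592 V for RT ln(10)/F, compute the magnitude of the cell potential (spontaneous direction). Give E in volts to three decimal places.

+0.062 V

For a concentration cell E°cell = 0. The 0.068 M side is the cathode (reduction is favoured where [Fe²⁺] is higher).
With n = 2, E = −(0.0592/2) log([Fe²⁺]ₐₙ/[Fe²⁺]꜀ₐₜ) = −(0.0592/2) log(0.00054/0.068) = −(0.0592/2)(-2.100) = +0.062 V.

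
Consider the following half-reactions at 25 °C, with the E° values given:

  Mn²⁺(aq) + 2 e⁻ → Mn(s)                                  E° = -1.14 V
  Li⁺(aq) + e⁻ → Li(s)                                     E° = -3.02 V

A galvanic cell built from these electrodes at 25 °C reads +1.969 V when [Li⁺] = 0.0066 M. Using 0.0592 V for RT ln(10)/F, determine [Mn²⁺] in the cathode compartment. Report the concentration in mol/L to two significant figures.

0.044 M

Mn²⁺/Mn is the cathode, Li⁺/Li the anode: E°cell = +1.88 V, n = 2.
Overall reaction: Mn²⁺(aq) + 2 Li(s) → Mn(s) + 2 Li⁺(aq); Q = [Li⁺]^2/[Mn²⁺]^1.
From E = E° − (0.0592/n) log Q: log Q = (E° − E)·n/0.0592 = (+1.88 − (+1.969))·2/0.0592 = -3.0068.
So 1·log[Mn²⁺] = 2·log(0.0066) − log Q = -4.3609 − (-3.0068) = -1.3541; [Mn²⁺] = 10^(-1.3541) ≈ 0.044 M.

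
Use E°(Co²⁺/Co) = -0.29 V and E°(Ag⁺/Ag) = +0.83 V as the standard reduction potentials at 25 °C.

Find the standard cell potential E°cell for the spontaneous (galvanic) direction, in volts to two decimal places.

+1.12 V

The Ag⁺/Ag couple has the higher reduction potential, so it is the cathode; Co²⁺/Co is oxidised at the anode.
E°cell = E°(cathode) − E°(anode) = (+0.83) − (-0.29) = +1.12 V.
Since E°cell > 0, the reaction is spontaneous under standard conditions.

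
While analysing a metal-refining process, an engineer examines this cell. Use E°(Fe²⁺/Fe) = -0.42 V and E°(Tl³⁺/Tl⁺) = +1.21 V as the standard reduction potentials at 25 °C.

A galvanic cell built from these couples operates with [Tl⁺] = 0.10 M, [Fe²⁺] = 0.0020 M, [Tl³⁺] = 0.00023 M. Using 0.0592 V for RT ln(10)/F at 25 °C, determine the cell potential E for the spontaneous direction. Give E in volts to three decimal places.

Tl³⁺/Tl⁺ is the cathode (higher E°), Fe²⁺/Fe the anode: E°cell = +1.21 − (-0.42) = +1.63 V, n = 2.
Overall: Tl³⁺(aq) + Fe(s) → Tl⁺(aq) + Fe²⁺(aq)
Q = [Tl⁺]·[Fe²⁺] / ([Tl³⁺]); log Q = -0.061.
E = E° − (0.0592/n) log Q = +1.63 − (0.0592/2)(-0.061) = +1.632 V.

+1.632 V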